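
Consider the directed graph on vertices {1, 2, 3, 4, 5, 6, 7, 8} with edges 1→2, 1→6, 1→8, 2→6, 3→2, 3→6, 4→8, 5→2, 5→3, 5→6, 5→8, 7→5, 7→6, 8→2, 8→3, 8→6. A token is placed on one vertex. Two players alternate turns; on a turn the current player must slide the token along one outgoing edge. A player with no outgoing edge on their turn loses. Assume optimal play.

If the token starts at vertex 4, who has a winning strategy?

The second player wins.

Classify positions by backward induction: terminal positions (no move available) are L. From any other position, the mover wins iff some move reaches an L.
Every edge goes from a vertex to one that appears earlier in the order 6, 2, 3, 8, 5, 1, 4, 7, so processing vertices in that order labels each vertex after all of its successors.
6: no outgoing edge → L
2: reaches L-position 6 → W
3: reaches L-position 6 → W
8: reaches L-position 6 → W
5: reaches L-position 6 → W
1: reaches L-position 6 → W
4: only reaches 8(W), which is W → L
7: reaches L-position 6 → W
Every move from 4 reaches a W position, so the mover loses.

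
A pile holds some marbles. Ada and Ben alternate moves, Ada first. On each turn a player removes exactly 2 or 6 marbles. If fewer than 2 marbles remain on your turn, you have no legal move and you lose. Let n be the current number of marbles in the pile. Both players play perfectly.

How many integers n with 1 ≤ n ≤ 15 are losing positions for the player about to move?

Positions with no move are L. A position that does have a move is losing for the player to move precisely when every available move leads to a winning position for the opponent. Fill in the labels:
n=0: no move → L
n=1: no move → L
n=2: reaches L-position 0 → W
n=3: reaches L-position 1 → W
n=4: only reaches 2(W), which is W → L
n=5: only reaches 3(W), which is W → L
n=6: reaches L-position 4 → W
n=7: reaches L-position 5 → W
n=8: only reaches 6(W), 2(W), all W → L
n=9: only reaches 7(W), 3(W), all W → L
n=10: reaches L-position 8 → W
n=11: reaches L-position 9 → W
n=12: only reaches 10(W), 6(W), all W → L
n=13: only reaches 11(W), 7(W), all W → L
n=14: reaches L-position 12 → W
n=15: reaches L-position 13 → W
L entries with 1 ≤ n ≤ 15 (n=0 is outside the asked range and is not counted): n = 1, 4, 5, 8, 9, 12, 13; that makes 7.

7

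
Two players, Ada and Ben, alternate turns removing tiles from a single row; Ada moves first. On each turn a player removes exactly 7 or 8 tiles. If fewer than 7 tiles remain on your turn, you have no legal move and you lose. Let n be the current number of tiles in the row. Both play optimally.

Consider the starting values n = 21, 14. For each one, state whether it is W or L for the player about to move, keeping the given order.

21: L, 14: W

Work bottom-up. With no move the player to move loses. Otherwise the position is W if at least one move leads to an L position for the opponent, and L if every move leads to a W.
n=0: no move → L
n=1: no move → L
n=2: no move → L
n=3: no move → L
n=4: no move → L
n=5: no move → L
n=6: no move → L
n=7: →0(L), so W
n=8: →1(L), so W
n=9: →2(L), so W
n=10: →3(L), so W
n=11: →4(L), so W
n=12: →5(L), so W
n=13: →6(L), so W
n=14: →6(L), so W
n=15: →8(W), 7(W) — all W, so L
n=16: →9(W), 8(W) — all W, so L
n=17: →10(W), 9(W) — all W, so L
n=18: →11(W), 10(W) — all W, so L
n=19: →12(W), 11(W) — all W, so L
n=20: →13(W), 12(W) — all W, so L
n=21: →14(W), 13(W) — all W, so L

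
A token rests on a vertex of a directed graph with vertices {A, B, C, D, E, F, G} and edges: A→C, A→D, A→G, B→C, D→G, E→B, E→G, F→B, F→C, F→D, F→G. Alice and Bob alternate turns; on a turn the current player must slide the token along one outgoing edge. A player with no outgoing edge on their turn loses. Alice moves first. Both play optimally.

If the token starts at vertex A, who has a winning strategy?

Label each position W (a win for the player to move) or L (a loss). A position with no legal move is L; any other position is W exactly when some move reaches an L, and L when every move reaches a W.
Every edge goes from a vertex to one that appears earlier in the order G, C, D, B, A, E, F, so processing vertices in that order labels each vertex after all of its successors.
G: no outgoing edge → L
C: no outgoing edge → L
D: can move to G, which is L ⇒ W
B: can move to C, which is L ⇒ W
A: can move to C, which is L ⇒ W
E: can move to G, which is L ⇒ W
F: can move to C, which is L ⇒ W
From A Alice can move to C, reaching an L position.

Alice wins.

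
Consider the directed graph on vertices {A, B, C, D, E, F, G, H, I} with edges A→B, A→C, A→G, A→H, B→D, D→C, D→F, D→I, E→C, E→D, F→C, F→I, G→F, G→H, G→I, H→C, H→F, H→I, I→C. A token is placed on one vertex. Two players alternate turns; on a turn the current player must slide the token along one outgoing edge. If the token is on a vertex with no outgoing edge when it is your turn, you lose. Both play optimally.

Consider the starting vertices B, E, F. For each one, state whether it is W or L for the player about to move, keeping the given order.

B: L, E: W, F: W

Classify positions by backward induction: terminal positions (no move available) are L. From any other position, the mover wins iff some move reaches an L.
Every edge goes from a vertex to one that appears earlier in the order C, I, F, D, E, H, B, G, A, so processing vertices in that order labels each vertex after all of its successors.
C: no outgoing edge → L
I: →C(L), so W
F: →C(L), so W
D: →C(L), so W
E: →C(L), so W
H: →C(L), so W
B: →D(W) only, which is W, so L
G: →H(W), F(W), I(W) — all W, so L
A: →G(L), so W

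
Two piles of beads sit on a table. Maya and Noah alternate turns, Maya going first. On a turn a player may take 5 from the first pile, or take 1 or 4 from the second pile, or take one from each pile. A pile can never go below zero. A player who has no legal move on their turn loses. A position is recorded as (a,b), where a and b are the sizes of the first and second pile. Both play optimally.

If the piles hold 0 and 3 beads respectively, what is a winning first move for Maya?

Move to (0,2).

Use the standard recursion: the mover loses at a terminal position; elsewhere, the mover wins exactly when some move hands the opponent an L position.
No move ever increases a pile, so every position that can arise here has a ≤ 0 and b ≤ 3; it is enough to label the cells with 0 ≤ a ≤ 0 and 0 ≤ b ≤ 3.
Every move lowers a or b (never raises either), so fill the grid row by row in increasing a, and left to right within a row: each cell's successors are then already labelled.
      b=0  b=1  b=2  b=3
a=0:    L    W    L    W
Cells with no legal move (terminal, hence L): (0,0).
The remaining L cells, each justified by listing all of its moves:
(0,2): only reaches (0,1)(W), which is W → L
Every other cell has at least one move into one of the L cells above, so it is W.
From (0,3), the L positions reachable in one move are: (0,2).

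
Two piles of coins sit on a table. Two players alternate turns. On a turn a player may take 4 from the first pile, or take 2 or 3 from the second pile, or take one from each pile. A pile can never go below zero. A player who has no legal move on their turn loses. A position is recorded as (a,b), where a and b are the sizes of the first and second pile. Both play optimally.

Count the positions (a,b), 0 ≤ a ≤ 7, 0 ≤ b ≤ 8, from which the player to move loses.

Use the standard recursion: the mover loses at a terminal position; elsewhere, the mover wins exactly when some move hands the opponent an L position.
Every move lowers a or b (never raises either), so fill the grid row by row in increasing a, and left to right within a row: each cell's successors are then already labelled.
      b=0  b=1  b=2  b=3  b=4  b=5  b=6  b=7  b=8
a=0:    L    L    W    W    W    L    L    W    W
a=1:    L    W    W    W    L    L    W    W    W
a=2:    L    W    W    W    L    W    W    W    L
a=3:    L    W    W    W    L    W    W    W    L
a=4:    W    W    L    L    W    W    W    L    L
a=5:    W    L    L    W    W    W    L    L    W
a=6:    W    L    W    W    W    L    L    W    W
a=7:    W    L    W    W    W    L    W    W    W
Cells with no legal move (terminal, hence L): (0,0), (0,1), (1,0), (2,0), (3,0).
The remaining L cells, each justified by listing all of its moves:
(0,5): →(0,3)(W), (0,2)(W) — all W, so L
(0,6): →(0,4)(W), (0,3)(W) — all W, so L
(1,4): →(1,2)(W), (1,1)(W), (0,3)(W) — all W, so L
(1,5): →(1,3)(W), (1,2)(W), (0,4)(W) — all W, so L
(2,4): →(2,2)(W), (2,1)(W), (1,3)(W) — all W, so L
(2,8): →(2,6)(W), (2,5)(W), (1,7)(W) — all W, so L
(3,4): →(3,2)(W), (3,1)(W), (2,3)(W) — all W, so L
(3,8): →(3,6)(W), (3,5)(W), (2,7)(W) — all W, so L
(4,2): →(0,2)(W), (4,0)(W), (3,1)(W) — all W, so L
(4,3): →(0,3)(W), (4,1)(W), (4,0)(W), (3,2)(W) — all W, so L
(4,7): →(0,7)(W), (4,5)(W), (4,4)(W), (3,6)(W) — all W, so L
(4,8): →(0,8)(W), (4,6)(W), (4,5)(W), (3,7)(W) — all W, so L
(5,1): →(1,1)(W), (4,0)(W) — all W, so L
(5,2): →(1,2)(W), (5,0)(W), (4,1)(W) — all W, so L
(5,6): →(1,6)(W), (5,4)(W), (5,3)(W), (4,5)(W) — all W, so L
(5,7): →(1,7)(W), (5,5)(W), (5,4)(W), (4,6)(W) — all W, so L
(6,1): →(2,1)(W), (5,0)(W) — all W, so L
(6,5): →(2,5)(W), (6,3)(W), (6,2)(W), (5,4)(W) — all W, so L
(6,6): →(2,6)(W), (6,4)(W), (6,3)(W), (5,5)(W) — all W, so L
(7,1): →(3,1)(W), (6,0)(W) — all W, so L
(7,5): →(3,5)(W), (7,3)(W), (7,2)(W), (6,4)(W) — all W, so L
Every other cell has at least one move into one of the L cells above, so it is W.
L cells per row: a=0: 4, a=1: 3, a=2: 3, a=3: 3, a=4: 4, a=5: 4, a=6: 3, a=7: 2; total 26.

26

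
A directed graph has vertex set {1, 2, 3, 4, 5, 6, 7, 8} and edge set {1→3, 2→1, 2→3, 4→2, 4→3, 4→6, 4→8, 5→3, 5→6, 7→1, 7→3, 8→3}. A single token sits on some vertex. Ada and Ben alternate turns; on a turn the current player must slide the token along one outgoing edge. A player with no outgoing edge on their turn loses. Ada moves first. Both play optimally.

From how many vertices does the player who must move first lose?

Compute win/loss labels from the base case upward. A position with no move is L. Any other position is W if it can reach an L in one move, else L.
Every edge goes from a vertex to one that appears earlier in the order 3, 6, 8, 1, 2, 4, 5, 7, so processing vertices in that order labels each vertex after all of its successors.
3: no outgoing edge → L
6: no outgoing edge → L
8: W (go to 3, an L position)
1: W (go to 3, an L position)
2: W (go to 3, an L position)
4: W (go to 6, an L position)
5: W (go to 6, an L position)
7: W (go to 3, an L position)
The L vertices are 3, 6; that is 2 in all.

2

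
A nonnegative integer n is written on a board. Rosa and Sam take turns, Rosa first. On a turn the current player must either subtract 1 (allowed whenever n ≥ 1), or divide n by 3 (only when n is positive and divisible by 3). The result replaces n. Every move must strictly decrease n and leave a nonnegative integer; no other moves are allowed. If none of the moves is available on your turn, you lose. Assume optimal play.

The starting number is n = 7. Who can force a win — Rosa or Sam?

Use the standard recursion: the mover loses at a terminal position; elsewhere, the mover wins exactly when some move hands the opponent an L position.
n=0: no move → L
n=1: →0(L), so W
n=2: →1(W) only, which is W, so L
n=3: →2(L), so W
n=4: →3(W) only, which is W, so L
n=5: →4(L), so W
n=6: →2(L), so W
n=7: →6(W) only, which is W, so L
The starting position 7 is L: whatever Rosa does, the opponent receives a W position.

Sam wins.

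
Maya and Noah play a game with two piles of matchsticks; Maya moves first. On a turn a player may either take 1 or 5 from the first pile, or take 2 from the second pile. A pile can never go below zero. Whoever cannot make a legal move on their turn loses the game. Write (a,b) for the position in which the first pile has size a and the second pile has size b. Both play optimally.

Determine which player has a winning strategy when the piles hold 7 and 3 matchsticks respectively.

Classify positions by backward induction: terminal positions (no move available) are L. From any other position, the mover wins iff some move reaches an L.
No move ever increases a pile, so every position that can arise here has a ≤ 7 and b ≤ 3; it is enough to label the cells with 0 ≤ a ≤ 7 and 0 ≤ b ≤ 3.
Every move lowers a or b (never raises either), so fill the grid row by row in increasing a, and left to right within a row: each cell's successors are then already labelled.
      b=0  b=1  b=2  b=3
a=0:    L    L    W    W
a=1:    W    W    L    L
a=2:    L    L    W    W
a=3:    W    W    L    L
a=4:    L    L    W    W
a=5:    W    W    L    L
a=6:    L    L    W    W
a=7:    W    W    L    L
Cells with no legal move (terminal, hence L): (0,0), (0,1).
The remaining L cells, each justified by listing all of its moves:
(1,2): →(0,2)(W), (1,0)(W) — all W, so L
(1,3): →(0,3)(W), (1,1)(W) — all W, so L
(2,0): →(1,0)(W) only, which is W, so L
(2,1): →(1,1)(W) only, which is W, so L
(3,2): →(2,2)(W), (3,0)(W) — all W, so L
(3,3): →(2,3)(W), (3,1)(W) — all W, so L
(4,0): →(3,0)(W) only, which is W, so L
(4,1): →(3,1)(W) only, which is W, so L
(5,2): →(4,2)(W), (0,2)(W), (5,0)(W) — all W, so L
(5,3): →(4,3)(W), (0,3)(W), (5,1)(W) — all W, so L
(6,0): →(5,0)(W), (1,0)(W) — all W, so L
(6,1): →(5,1)(W), (1,1)(W) — all W, so L
(7,2): →(6,2)(W), (2,2)(W), (7,0)(W) — all W, so L
(7,3): →(6,3)(W), (2,3)(W), (7,1)(W) — all W, so L
Every other cell has at least one move into one of the L cells above, so it is W.
The starting position (7,3) is L: whatever Maya does, the opponent receives a W position.

Noah wins.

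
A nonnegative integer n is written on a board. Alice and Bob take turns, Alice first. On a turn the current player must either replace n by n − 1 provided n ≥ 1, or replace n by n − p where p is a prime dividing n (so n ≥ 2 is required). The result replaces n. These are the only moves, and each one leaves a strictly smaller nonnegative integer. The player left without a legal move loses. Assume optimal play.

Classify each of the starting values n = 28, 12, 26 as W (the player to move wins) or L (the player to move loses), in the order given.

28: L, 12: L, 26: W

Label each position W (a win for the player to move) or L (a loss). A position with no legal move is L; any other position is W exactly when some move reaches an L, and L when every move reaches a W.
n=0: no move → L
n=1: →0(L), so W
n=2: →0(L), so W
n=3: →0(L), so W
n=4: →2(W), 3(W) — all W, so L
n=5: →0(L), so W
n=6: →4(L), so W
n=7: →0(L), so W
n=8: →6(W), 7(W) — all W, so L
n=9: →8(L), so W
n=10: →8(L), so W
n=11: →0(L), so W
n=12: →9(W), 10(W), 11(W) — all W, so L
n=13: →0(L), so W
n=14: →12(L), so W
n=15: →12(L), so W
n=16: →14(W), 15(W) — all W, so L
n=17: →0(L), so W
n=18: →16(L), so W
n=19: →0(L), so W
n=20: →15(W), 18(W), 19(W) — all W, so L
n=21: →20(L), so W
n=22: →20(L), so W
n=23: →0(L), so W
n=24: →21(W), 22(W), 23(W) — all W, so L
n=25: →20(L), so W
n=26: →24(L), so W
n=27: →24(L), so W
n=28: →21(W), 26(W), 27(W) — all W, so L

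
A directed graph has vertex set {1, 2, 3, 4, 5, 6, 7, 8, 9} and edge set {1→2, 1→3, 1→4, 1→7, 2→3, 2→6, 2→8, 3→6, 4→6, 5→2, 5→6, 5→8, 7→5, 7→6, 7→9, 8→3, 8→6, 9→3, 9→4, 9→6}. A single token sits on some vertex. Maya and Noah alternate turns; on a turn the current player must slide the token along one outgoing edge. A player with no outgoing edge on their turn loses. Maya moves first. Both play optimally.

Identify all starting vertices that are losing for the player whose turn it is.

Positions with no move are L. A position that does have a move is losing for the player to move precisely when every available move leads to a winning position for the opponent. Fill in the labels:
Every edge goes from a vertex to one that appears earlier in the order 6, 3, 8, 2, 4, 9, 5, 7, 1, so processing vertices in that order labels each vertex after all of its successors.
6: no outgoing edge → L
3: W (go to 6, an L position)
8: W (go to 6, an L position)
2: W (go to 6, an L position)
4: W (go to 6, an L position)
9: W (go to 6, an L position)
5: W (go to 6, an L position)
7: W (go to 6, an L position)
1: L (options 7(W), 4(W), 2(W), 3(W) are all W)
The losing starting vertices are exactly the entries labelled L in this table (2 of them).

1, 6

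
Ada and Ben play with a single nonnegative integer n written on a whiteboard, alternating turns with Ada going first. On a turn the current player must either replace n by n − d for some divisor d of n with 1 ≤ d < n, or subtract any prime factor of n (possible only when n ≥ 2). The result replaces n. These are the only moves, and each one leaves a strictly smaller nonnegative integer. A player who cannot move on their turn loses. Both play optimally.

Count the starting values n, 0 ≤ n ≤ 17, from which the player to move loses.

Positions with no move are L. A position that does have a move is losing for the player to move precisely when every available move leads to a winning position for the opponent. Fill in the labels:
n=0: no move → L
n=1: no move → L
n=2: →0(L), so W
n=3: →0(L), so W
n=4: →2(W), 3(W) — all W, so L
n=5: →0(L), so W
n=6: →4(L), so W
n=7: →0(L), so W
n=8: →4(L), so W
n=9: →6(W), 8(W) — all W, so L
n=10: →9(L), so W
n=11: →0(L), so W
n=12: →9(L), so W
n=13: →0(L), so W
n=14: →7(W), 12(W), 13(W) — all W, so L
n=15: →14(L), so W
n=16: →14(L), so W
n=17: →0(L), so W
L entries with 0 ≤ n ≤ 17: n = 0, 1, 4, 9, 14; that makes 5.

5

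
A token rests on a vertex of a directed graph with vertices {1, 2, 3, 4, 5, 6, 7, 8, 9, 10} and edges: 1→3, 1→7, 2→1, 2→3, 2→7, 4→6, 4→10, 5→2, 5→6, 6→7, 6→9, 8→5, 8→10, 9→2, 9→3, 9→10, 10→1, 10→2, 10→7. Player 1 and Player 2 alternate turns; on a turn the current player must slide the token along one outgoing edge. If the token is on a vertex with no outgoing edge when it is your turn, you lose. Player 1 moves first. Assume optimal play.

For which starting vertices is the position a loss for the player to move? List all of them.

Work bottom-up. With no move the player to move loses. Otherwise the position is W if at least one move leads to an L position for the opponent, and L if every move leads to a W.
Every edge goes from a vertex to one that appears earlier in the order 3, 7, 1, 2, 10, 9, 6, 4, 5, 8, so processing vertices in that order labels each vertex after all of its successors.
3: no outgoing edge → L
7: no outgoing edge → L
1: reaches L-position 7 → W
2: reaches L-position 7 → W
10: reaches L-position 7 → W
9: reaches L-position 3 → W
6: reaches L-position 7 → W
4: only reaches 6(W), 10(W), all W → L
5: only reaches 6(W), 2(W), all W → L
8: reaches L-position 5 → W
The losing starting vertices are exactly the entries labelled L in this table (4 of them).

3, 4, 5, 7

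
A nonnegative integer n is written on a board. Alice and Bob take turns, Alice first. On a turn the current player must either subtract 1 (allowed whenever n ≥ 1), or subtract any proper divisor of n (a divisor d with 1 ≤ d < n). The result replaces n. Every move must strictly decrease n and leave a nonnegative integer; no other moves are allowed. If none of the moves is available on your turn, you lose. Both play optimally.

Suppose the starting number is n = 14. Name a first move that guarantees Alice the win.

Move to 7.

Build the W/L table. Terminal = L. A non-terminal position is W if it has a move to some L; otherwise it is L.
n=0: no move → L
n=1: can move to 0, which is L ⇒ W
n=2: the only move is to 1(W), a W ⇒ L
n=3: can move to 2, which is L ⇒ W
n=4: can move to 2, which is L ⇒ W
n=5: the only move is to 4(W), a W ⇒ L
n=6: can move to 5, which is L ⇒ W
n=7: the only move is to 6(W), a W ⇒ L
n=8: can move to 7, which is L ⇒ W
n=9: moves to 6(W), 8(W); every one is W ⇒ L
n=10: can move to 5, which is L ⇒ W
n=11: the only move is to 10(W), a W ⇒ L
n=12: can move to 9, which is L ⇒ W
n=13: the only move is to 12(W), a W ⇒ L
n=14: can move to 7, which is L ⇒ W
From 14, the L positions reachable in one move are: 7, 13. Any move reaching one of these is winning.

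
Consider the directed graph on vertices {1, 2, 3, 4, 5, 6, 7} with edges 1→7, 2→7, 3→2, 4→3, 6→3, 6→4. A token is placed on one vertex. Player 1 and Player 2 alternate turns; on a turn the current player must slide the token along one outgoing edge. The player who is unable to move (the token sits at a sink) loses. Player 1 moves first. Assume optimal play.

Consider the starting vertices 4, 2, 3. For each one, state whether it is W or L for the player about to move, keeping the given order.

4: W, 2: W, 3: L

Classify positions by backward induction: terminal positions (no move available) are L. From any other position, the mover wins iff some move reaches an L.
Every edge goes from a vertex to one that appears earlier in the order 5, 7, 2, 1, 3, 4, 6, so processing vertices in that order labels each vertex after all of its successors.
5: no outgoing edge → L
7: no outgoing edge → L
2: →7(L), so W
1: →7(L), so W
3: →2(W) only, which is W, so L
4: →3(L), so W
6: →3(L), so W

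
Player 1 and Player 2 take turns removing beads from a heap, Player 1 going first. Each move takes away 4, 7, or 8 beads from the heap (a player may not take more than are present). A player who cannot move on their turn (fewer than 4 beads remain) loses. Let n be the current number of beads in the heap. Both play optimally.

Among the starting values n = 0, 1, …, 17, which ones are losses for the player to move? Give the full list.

0, 1, 2, 3, 12, 13, 14, 15

Classify positions by backward induction: terminal positions (no move available) are L. From any other position, the mover wins iff some move reaches an L.
n=0: no move → L
n=1: no move → L
n=2: no move → L
n=3: no move → L
n=4: →0(L), so W
n=5: →1(L), so W
n=6: →2(L), so W
n=7: →3(L), so W
n=8: →1(L), so W
n=9: →2(L), so W
n=10: →3(L), so W
n=11: →3(L), so W
n=12: →8(W), 5(W), 4(W) — all W, so L
n=13: →9(W), 6(W), 5(W) — all W, so L
n=14: →10(W), 7(W), 6(W) — all W, so L
n=15: →11(W), 8(W), 7(W) — all W, so L
n=16: →12(L), so W
n=17: →13(L), so W
Reading off the rows marked L gives the requested list; there are 8 such values of n.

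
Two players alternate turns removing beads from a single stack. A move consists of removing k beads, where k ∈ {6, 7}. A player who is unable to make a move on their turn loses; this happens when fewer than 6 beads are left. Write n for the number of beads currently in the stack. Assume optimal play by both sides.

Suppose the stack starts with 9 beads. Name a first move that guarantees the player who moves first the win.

Remove 6, leaving 3.

Positions with no move are L. A position that does have a move is losing for the player to move precisely when every available move leads to a winning position for the opponent. Fill in the labels:
n=0: no move → L
n=1: no move → L
n=2: no move → L
n=3: no move → L
n=4: no move → L
n=5: no move → L
n=6: can move to 0, which is L ⇒ W
n=7: can move to 1, which is L ⇒ W
n=8: can move to 2, which is L ⇒ W
n=9: can move to 3, which is L ⇒ W
From 9, the L positions reachable in one move are: 3, 2. Any move reaching one of these is winning.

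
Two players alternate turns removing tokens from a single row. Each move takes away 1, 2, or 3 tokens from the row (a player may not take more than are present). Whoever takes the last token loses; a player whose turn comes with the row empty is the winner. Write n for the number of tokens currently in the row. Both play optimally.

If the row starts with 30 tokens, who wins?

Classify positions by backward induction: terminal positions (no move available) are W. From any other position, the mover wins iff some move reaches an L.
n=0: no move; the opponent has just taken the last token and therefore loses → W
n=1: →0(W) only, which is W, so L
n=2: →1(L), so W
n=3: →1(L), so W
n=4: →1(L), so W
n=5: →4(W), 3(W), 2(W) — all W, so L
n=6: →5(L), so W
n=7: →5(L), so W
n=8: →5(L), so W
n=9: →8(W), 7(W), 6(W) — all W, so L
n=10: →9(L), so W
n=11: →9(L), so W
n=12: →9(L), so W
n=13: →12(W), 11(W), 10(W) — all W, so L
n=14: →13(L), so W
n=15: →13(L), so W
n=16: →13(L), so W
n=17: →16(W), 15(W), 14(W) — all W, so L
n=18: →17(L), so W
n=19: →17(L), so W
n=20: →17(L), so W
n=21: →20(W), 19(W), 18(W) — all W, so L
n=22: →21(L), so W
n=23: →21(L), so W
n=24: →21(L), so W
n=25: →24(W), 23(W), 22(W) — all W, so L
n=26: →25(L), so W
n=27: →25(L), so W
n=28: →25(L), so W
n=29: →28(W), 27(W), 26(W) — all W, so L
n=30: →29(L), so W
From 30 the player to move can remove 1, leaving 29, reaching an L position.

The first player wins.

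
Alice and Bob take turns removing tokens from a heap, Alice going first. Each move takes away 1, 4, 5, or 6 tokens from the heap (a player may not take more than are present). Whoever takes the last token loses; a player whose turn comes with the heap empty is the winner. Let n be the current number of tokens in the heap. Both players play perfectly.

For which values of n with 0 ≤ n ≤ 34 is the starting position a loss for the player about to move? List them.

Compute win/loss labels from the base case upward. A position with no move is W. Any other position is W if it can reach an L in one move, else L.
n=0: no move; the opponent has just taken the last token and therefore loses → W
n=1: the only move is to 0(W), a W ⇒ L
n=2: can move to 1, which is L ⇒ W
n=3: the only move is to 2(W), a W ⇒ L
n=4: can move to 3, which is L ⇒ W
n=5: can move to 1, which is L ⇒ W
n=6: can move to 1, which is L ⇒ W
n=7: can move to 3, which is L ⇒ W
n=8: can move to 3, which is L ⇒ W
n=9: can move to 3, which is L ⇒ W
n=10: moves to 9(W), 6(W), 5(W), 4(W); every one is W ⇒ L
n=11: can move to 10, which is L ⇒ W
n=12: moves to 11(W), 8(W), 7(W), 6(W); every one is W ⇒ L
n=13: can move to 12, which is L ⇒ W
n=14: can move to 10, which is L ⇒ W
n=15: can move to 10, which is L ⇒ W
n=16: can move to 12, which is L ⇒ W
n=17: can move to 12, which is L ⇒ W
n=18: can move to 12, which is L ⇒ W
n=19: moves to 18(W), 15(W), 14(W), 13(W); every one is W ⇒ L
n=20: can move to 19, which is L ⇒ W
n=21: moves to 20(W), 17(W), 16(W), 15(W); every one is W ⇒ L
n=22: can move to 21, which is L ⇒ W
n=23: can move to 19, which is L ⇒ W
n=24: can move to 19, which is L ⇒ W
n=25: can move to 21, which is L ⇒ W
n=26: can move to 21, which is L ⇒ W
n=27: can move to 21, which is L ⇒ W
n=28: moves to 27(W), 24(W), 23(W), 22(W); every one is W ⇒ L
n=29: can move to 28, which is L ⇒ W
n=30: moves to 29(W), 26(W), 25(W), 24(W); every one is W ⇒ L
n=31: can move to 30, which is L ⇒ W
n=32: can move to 28, which is L ⇒ W
n=33: can move to 28, which is L ⇒ W
n=34: can move to 30, which is L ⇒ W
The losing starting values of n are exactly the entries labelled L in this table (8 of them).

1, 3, 10, 12, 19, 21, 28, 30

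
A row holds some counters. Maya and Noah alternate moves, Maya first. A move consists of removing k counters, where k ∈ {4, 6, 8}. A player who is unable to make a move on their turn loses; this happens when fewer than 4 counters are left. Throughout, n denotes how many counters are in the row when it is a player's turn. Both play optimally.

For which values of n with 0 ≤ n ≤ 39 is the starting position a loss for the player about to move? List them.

0, 1, 2, 3, 12, 13, 14, 15, 24, 25, 26, 27, 36, 37, 38, 39

Label each position W (a win for the player to move) or L (a loss). A position with no legal move is L; any other position is W exactly when some move reaches an L, and L when every move reaches a W.
n=0: no move → L
n=1: no move → L
n=2: no move → L
n=3: no move → L
n=4: →0(L), so W
n=5: →1(L), so W
n=6: →2(L), so W
n=7: →3(L), so W
n=8: →2(L), so W
n=9: →3(L), so W
n=10: →2(L), so W
n=11: →3(L), so W
n=12: →8(W), 6(W), 4(W) — all W, so L
n=13: →9(W), 7(W), 5(W) — all W, so L
n=14: →10(W), 8(W), 6(W) — all W, so L
n=15: →11(W), 9(W), 7(W) — all W, so L
n=16: →12(L), so W
n=17: →13(L), so W
n=18: →14(L), so W
n=19: →15(L), so W
n=20: →14(L), so W
n=21: →15(L), so W
n=22: →14(L), so W
n=23: →15(L), so W
n=24: →20(W), 18(W), 16(W) — all W, so L
n=25: →21(W), 19(W), 17(W) — all W, so L
n=26: →22(W), 20(W), 18(W) — all W, so L
n=27: →23(W), 21(W), 19(W) — all W, so L
n=28: →24(L), so W
n=29: →25(L), so W
n=30: →26(L), so W
n=31: →27(L), so W
n=32: →26(L), so W
n=33: →27(L), so W
n=34: →26(L), so W
n=35: →27(L), so W
n=36: →32(W), 30(W), 28(W) — all W, so L
n=37: →33(W), 31(W), 29(W) — all W, so L
n=38: →34(W), 32(W), 30(W) — all W, so L
n=39: →35(W), 33(W), 31(W) — all W, so L
The losing starting values of n are exactly the entries labelled L in this table (16 of them).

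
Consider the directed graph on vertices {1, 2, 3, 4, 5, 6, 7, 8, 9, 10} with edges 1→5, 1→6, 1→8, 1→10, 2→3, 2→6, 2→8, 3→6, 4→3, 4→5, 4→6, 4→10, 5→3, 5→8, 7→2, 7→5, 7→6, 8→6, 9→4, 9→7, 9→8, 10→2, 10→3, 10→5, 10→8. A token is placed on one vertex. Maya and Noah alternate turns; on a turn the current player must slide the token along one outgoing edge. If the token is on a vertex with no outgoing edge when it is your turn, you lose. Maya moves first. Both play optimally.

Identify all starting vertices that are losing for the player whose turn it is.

5, 6, 9

Label each position W (a win for the player to move) or L (a loss). A position with no legal move is L; any other position is W exactly when some move reaches an L, and L when every move reaches a W.
Every edge goes from a vertex to one that appears earlier in the order 6, 3, 8, 2, 5, 7, 10, 4, 1, 9, so processing vertices in that order labels each vertex after all of its successors.
6: no outgoing edge → L
3: reaches L-position 6 → W
8: reaches L-position 6 → W
2: reaches L-position 6 → W
5: only reaches 8(W), 3(W), all W → L
7: reaches L-position 5 → W
10: reaches L-position 5 → W
4: reaches L-position 5 → W
1: reaches L-position 5 → W
9: only reaches 4(W), 7(W), 8(W), all W → L
Reading off the rows marked L gives the requested list; there are 3 such vertices.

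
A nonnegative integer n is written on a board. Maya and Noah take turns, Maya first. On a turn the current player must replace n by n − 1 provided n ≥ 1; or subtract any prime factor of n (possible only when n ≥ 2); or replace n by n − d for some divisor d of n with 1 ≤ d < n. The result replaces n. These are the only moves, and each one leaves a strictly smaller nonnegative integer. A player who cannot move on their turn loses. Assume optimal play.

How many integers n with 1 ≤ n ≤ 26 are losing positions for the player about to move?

Compute win/loss labels from the base case upward. A position with no move is L. Any other position is W if it can reach an L in one move, else L.
n=0: no move → L
n=1: →0(L), so W
n=2: →0(L), so W
n=3: →0(L), so W
n=4: →2(W), 3(W) — all W, so L
n=5: →0(L), so W
n=6: →4(L), so W
n=7: →0(L), so W
n=8: →4(L), so W
n=9: →6(W), 8(W) — all W, so L
n=10: →9(L), so W
n=11: →0(L), so W
n=12: →9(L), so W
n=13: →0(L), so W
n=14: →7(W), 12(W), 13(W) — all W, so L
n=15: →14(L), so W
n=16: →14(L), so W
n=17: →0(L), so W
n=18: →9(L), so W
n=19: →0(L), so W
n=20: →10(W), 15(W), 16(W), 18(W), 19(W) — all W, so L
n=21: →14(L), so W
n=22: →20(L), so W
n=23: →0(L), so W
n=24: →20(L), so W
n=25: →20(L), so W
n=26: →13(W), 24(W), 25(W) — all W, so L
L entries with 1 ≤ n ≤ 26 (n=0 is outside the asked range and is not counted): n = 4, 9, 14, 20, 26; that makes 5.

5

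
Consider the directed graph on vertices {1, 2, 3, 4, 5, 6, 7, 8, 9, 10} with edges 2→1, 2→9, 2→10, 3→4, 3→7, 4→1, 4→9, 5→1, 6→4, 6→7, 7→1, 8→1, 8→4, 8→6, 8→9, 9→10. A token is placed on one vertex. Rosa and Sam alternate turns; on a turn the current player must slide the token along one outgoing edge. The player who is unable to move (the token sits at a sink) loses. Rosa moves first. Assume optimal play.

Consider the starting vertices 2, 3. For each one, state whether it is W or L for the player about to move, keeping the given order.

Compute win/loss labels from the base case upward. A position with no move is L. Any other position is W if it can reach an L in one move, else L.
Every edge goes from a vertex to one that appears earlier in the order 10, 1, 9, 2, 4, 7, 6, 3, 8, 5, so processing vertices in that order labels each vertex after all of its successors.
10: no outgoing edge → L
1: no outgoing edge → L
9: W (go to 10, an L position)
2: W (go to 1, an L position)
4: W (go to 1, an L position)
7: W (go to 1, an L position)
6: L (options 7(W), 4(W) are all W)
3: L (options 7(W), 4(W) are all W)
8: W (go to 6, an L position)
5: W (go to 1, an L position)

2: W, 3: L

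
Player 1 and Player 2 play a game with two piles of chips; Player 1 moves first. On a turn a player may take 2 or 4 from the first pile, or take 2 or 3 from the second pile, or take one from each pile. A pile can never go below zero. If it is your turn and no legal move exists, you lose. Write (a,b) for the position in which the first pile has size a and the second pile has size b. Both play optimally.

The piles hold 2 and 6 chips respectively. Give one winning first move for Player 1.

Label each position W (a win for the player to move) or L (a loss). A position with no legal move is L; any other position is W exactly when some move reaches an L, and L when every move reaches a W.
No move ever increases a pile, so every position that can arise here has a ≤ 2 and b ≤ 6; it is enough to label the cells with 0 ≤ a ≤ 2 and 0 ≤ b ≤ 6.
Every move lowers a or b (never raises either), so fill the grid row by row in increasing a, and left to right within a row: each cell's successors are then already labelled.
      b=0  b=1  b=2  b=3  b=4  b=5  b=6
a=0:    L    L    W    W    W    L    L
a=1:    L    W    W    W    L    L    W
a=2:    W    W    L    L    W    W    W
Cells with no legal move (terminal, hence L): (0,0), (0,1), (1,0).
The remaining L cells, each justified by listing all of its moves:
(0,5): L (options (0,3)(W), (0,2)(W) are all W)
(0,6): L (options (0,4)(W), (0,3)(W) are all W)
(1,4): L (options (1,2)(W), (1,1)(W), (0,3)(W) are all W)
(1,5): L (options (1,3)(W), (1,2)(W), (0,4)(W) are all W)
(2,2): L (options (0,2)(W), (2,0)(W), (1,1)(W) are all W)
(2,3): L (options (0,3)(W), (2,1)(W), (2,0)(W), (1,2)(W) are all W)
Every other cell has at least one move into one of the L cells above, so it is W.
From (2,6), the L positions reachable in one move are: (0,6), (2,3), (1,5). Any move reaching one of these is winning.

Move to (0,6).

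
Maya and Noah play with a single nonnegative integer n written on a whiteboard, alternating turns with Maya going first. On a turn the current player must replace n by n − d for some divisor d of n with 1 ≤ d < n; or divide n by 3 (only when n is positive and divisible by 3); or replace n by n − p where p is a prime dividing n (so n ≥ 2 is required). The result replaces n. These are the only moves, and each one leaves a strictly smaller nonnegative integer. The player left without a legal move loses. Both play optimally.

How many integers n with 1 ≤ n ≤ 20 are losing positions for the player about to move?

5

Build the W/L table. Terminal = L. A non-terminal position is W if it has a move to some L; otherwise it is L.
n=0: no move → L
n=1: no move → L
n=2: reaches L-position 0 → W
n=3: reaches L-position 0 → W
n=4: only reaches 2(W), 3(W), all W → L
n=5: reaches L-position 0 → W
n=6: reaches L-position 4 → W
n=7: reaches L-position 0 → W
n=8: reaches L-position 4 → W
n=9: only reaches 3(W), 6(W), 8(W), all W → L
n=10: reaches L-position 9 → W
n=11: reaches L-position 0 → W
n=12: reaches L-position 4 → W
n=13: reaches L-position 0 → W
n=14: only reaches 7(W), 12(W), 13(W), all W → L
n=15: reaches L-position 14 → W
n=16: reaches L-position 14 → W
n=17: reaches L-position 0 → W
n=18: reaches L-position 9 → W
n=19: reaches L-position 0 → W
n=20: only reaches 10(W), 15(W), 16(W), 18(W), 19(W), all W → L
L entries with 1 ≤ n ≤ 20 (n=0 is outside the asked range and is not counted): n = 1, 4, 9, 14, 20; that makes 5.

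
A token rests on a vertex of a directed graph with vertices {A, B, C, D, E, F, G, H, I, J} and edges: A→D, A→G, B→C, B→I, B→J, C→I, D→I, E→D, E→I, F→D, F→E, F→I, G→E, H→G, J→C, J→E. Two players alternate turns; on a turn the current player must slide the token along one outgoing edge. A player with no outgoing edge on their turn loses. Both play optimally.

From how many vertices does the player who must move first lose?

Label each position W (a win for the player to move) or L (a loss). A position with no legal move is L; any other position is W exactly when some move reaches an L, and L when every move reaches a W.
Every edge goes from a vertex to one that appears earlier in the order I, C, D, E, G, J, A, H, B, F, so processing vertices in that order labels each vertex after all of its successors.
I: no outgoing edge → L
C: W (go to I, an L position)
D: W (go to I, an L position)
E: W (go to I, an L position)
G: L (sole option E(W) is W)
J: L (options E(W), C(W) are all W)
A: W (go to G, an L position)
H: W (go to G, an L position)
B: W (go to J, an L position)
F: W (go to I, an L position)
The L vertices are G, I, J; that is 3 in all.

3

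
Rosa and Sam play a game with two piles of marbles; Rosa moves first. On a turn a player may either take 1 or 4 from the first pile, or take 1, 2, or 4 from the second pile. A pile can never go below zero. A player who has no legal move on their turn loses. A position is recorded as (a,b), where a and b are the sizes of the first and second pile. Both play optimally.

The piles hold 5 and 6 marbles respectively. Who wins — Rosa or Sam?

Sam wins.

Classify positions by backward induction: terminal positions (no move available) are L. From any other position, the mover wins iff some move reaches an L.
No move ever increases a pile, so every position that can arise here has a ≤ 5 and b ≤ 6; it is enough to label the cells with 0 ≤ a ≤ 5 and 0 ≤ b ≤ 6.
Every move lowers a or b (never raises either), so fill the grid row by row in increasing a, and left to right within a row: each cell's successors are then already labelled.
      b=0  b=1  b=2  b=3  b=4  b=5  b=6
a=0:    L    W    W    L    W    W    L
a=1:    W    L    W    W    L    W    W
a=2:    L    W    W    L    W    W    L
a=3:    W    L    W    W    L    W    W
a=4:    W    W    L    W    W    L    W
a=5:    L    W    W    L    W    W    L
Cells with no legal move (terminal, hence L): (0,0).
The remaining L cells, each justified by listing all of its moves:
(0,3): moves to (0,2)(W), (0,1)(W); every one is W ⇒ L
(0,6): moves to (0,5)(W), (0,4)(W), (0,2)(W); every one is W ⇒ L
(1,1): moves to (0,1)(W), (1,0)(W); every one is W ⇒ L
(1,4): moves to (0,4)(W), (1,3)(W), (1,2)(W), (1,0)(W); every one is W ⇒ L
(2,0): the only move is to (1,0)(W), a W ⇒ L
(2,3): moves to (1,3)(W), (2,2)(W), (2,1)(W); every one is W ⇒ L
(2,6): moves to (1,6)(W), (2,5)(W), (2,4)(W), (2,2)(W); every one is W ⇒ L
(3,1): moves to (2,1)(W), (3,0)(W); every one is W ⇒ L
(3,4): moves to (2,4)(W), (3,3)(W), (3,2)(W), (3,0)(W); every one is W ⇒ L
(4,2): moves to (3,2)(W), (0,2)(W), (4,1)(W), (4,0)(W); every one is W ⇒ L
(4,5): moves to (3,5)(W), (0,5)(W), (4,4)(W), (4,3)(W), (4,1)(W); every one is W ⇒ L
(5,0): moves to (4,0)(W), (1,0)(W); every one is W ⇒ L
(5,3): moves to (4,3)(W), (1,3)(W), (5,2)(W), (5,1)(W); every one is W ⇒ L
(5,6): moves to (4,6)(W), (1,6)(W), (5,5)(W), (5,4)(W), (5,2)(W); every one is W ⇒ L
Every other cell has at least one move into one of the L cells above, so it is W.
The starting position (5,6) is L: whatever Rosa does, the opponent receives a W position.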